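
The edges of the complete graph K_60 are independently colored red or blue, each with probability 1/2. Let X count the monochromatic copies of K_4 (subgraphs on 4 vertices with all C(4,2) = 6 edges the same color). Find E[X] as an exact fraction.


Let X = Σ_S X_S over the C(60, 4) = 487635 subsets S of size 4, where X_S = 1 if the K_4 on S is monochromatic.
For a fixed S, the K_4 on S has C(4, 2) = 6 edges. P[all 6 edges red] = (1/2)^6, and likewise for blue, so P[monochromatic] = 2·(1/2)^6 = 2^{1 − 6} = 1/32.
By linearity: E[X] = C(60, 4) · 2^{1 − 6} = 487635 · 1/32 = 487635/32.
Numerically: E[X] ≈ 15238.594.

E[X] = C(60,4)·2^(1−C(4,2)) = 487635/32 ≈ 15238.594.


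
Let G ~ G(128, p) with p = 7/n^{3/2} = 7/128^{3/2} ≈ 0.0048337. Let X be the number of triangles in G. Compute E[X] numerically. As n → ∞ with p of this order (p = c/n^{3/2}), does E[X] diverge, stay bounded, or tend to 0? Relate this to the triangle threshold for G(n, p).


Number of potential triangles: C(128, 3) = 341376.
Each occurs with probability p³ ≈ (0.0048337)³ ≈ 1.1294038e-07.
By linearity: E[X] = C(128, 3)·p³ ≈ 341376 · 1.1294038e-07 ≈ 0.03856.
Since α = 3/2 > 1, p = c/n^{3/2} = o(1/n) is below the triangle threshold p ~ 1/n. Asymptotically E[X] ~ (c³/6)·n^{3(1−α)} = (7³/6)·n^{-1.5} → 0, so by Markov's inequality G has no triangles w.h.p.

E[X] ≈ 0.03856; in regime p = Θ(1/n^{3/2}) E[X] tends to 0 (below the triangle threshold p ~ 1/n).


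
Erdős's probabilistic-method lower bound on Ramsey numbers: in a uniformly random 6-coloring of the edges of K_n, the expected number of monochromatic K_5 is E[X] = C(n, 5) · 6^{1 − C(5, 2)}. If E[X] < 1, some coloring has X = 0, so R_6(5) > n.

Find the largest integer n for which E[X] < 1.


We need C(n, 5) · 6^{1 − 10} < 1, i.e. C(n, 5) < 6^{10 − 1} = 10077696.
Check values of n near the boundary:
  n = 61: C(61, 5) = 5949147; 5949147 < 10077696? YES
  n = 62: C(62, 5) = 6471002; 6471002 < 10077696? YES
  n = 63: C(63, 5) = 7028847; 7028847 < 10077696? YES
  n = 64: C(64, 5) = 7624512; 7624512 < 10077696? YES
  n = 65: C(65, 5) = 8259888; 8259888 < 10077696? YES
  n = 66: C(66, 5) = 8936928; 8936928 < 10077696? YES
  n = 67: C(67, 5) = 9657648; 9657648 < 10077696? YES
  n = 68: C(68, 5) = 10424128; 10424128 < 10077696? NO
The largest n with C(n, 5) < 10077696 is n = 67 (where E[X] = 67067/69984 ≈ 0.9583190). Hence R_6(5) > 67, i.e. R_6(5) ≥ 68.

Largest n = 67; hence R_6(5) > 67.


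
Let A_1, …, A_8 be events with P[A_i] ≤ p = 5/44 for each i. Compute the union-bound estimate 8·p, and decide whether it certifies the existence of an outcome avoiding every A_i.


Union bound: P[∪_{i=1}^{8} A_i] ≤ Σ_i P[A_i] ≤ 8·p = 8·(5/44) = 10/11.
Numerically: 10/11 ≈ 0.9091.
Is 10/11 < 1? YES.
Since P[∪ A_i] ≤ 10/11 < 1, the complement has P[∩ A_i^c] ≥ 1 − 10/11 = 1/11 > 0, so some outcome avoids every A_i.

8·p = 10/11 ≈ 0.9091; existence CERTIFIED by the union bound.


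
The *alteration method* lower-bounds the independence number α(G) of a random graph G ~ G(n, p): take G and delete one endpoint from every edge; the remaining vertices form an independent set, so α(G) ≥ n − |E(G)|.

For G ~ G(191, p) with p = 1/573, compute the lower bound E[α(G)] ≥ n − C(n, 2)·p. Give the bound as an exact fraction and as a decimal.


E[|E(G)|] = C(191, 2)·p = 18145 · (1/573) = 95/3.
E[α(G)] ≥ n − E[|E(G)|] = 191 − 95/3 = 478/3.
Numerically: ≈ 159.33333.
(This is only a lower bound; the true E[α(G)] may be larger.)

E[α(G)] ≥ 478/3 ≈ 159.33333.


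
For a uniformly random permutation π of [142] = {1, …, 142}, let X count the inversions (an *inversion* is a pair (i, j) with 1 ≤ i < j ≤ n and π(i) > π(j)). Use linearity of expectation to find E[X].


Write X = Σ X_I over the C(142, 2) = 10011 pairs i < j, with X_I the indicator of one inversion.
There are 10011 indicators.
For each fixed pair i < j, the values π(i) and π(j) are two distinct elements of {1, …, 142} in uniformly random order; by symmetry P[π(i) > π(j)] = 1/2.
By linearity: E[X] = 10011 · (1/2) = C(142, 2) · (1/2) = 10011/2 = 10011/2 ≈ 5005.50000.

E[X] = 10011/2 = 5005.50000.


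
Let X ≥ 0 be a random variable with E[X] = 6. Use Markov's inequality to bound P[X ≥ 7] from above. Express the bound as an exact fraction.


μ = E[X] = 6, a = 7.
Markov: P[X ≥ 7] ≤ μ/a = (6)/7 = 6/7.
Numerically: ≈ 0.85714.
(Since a = 7 > μ = 6.00000, the bound 6/7 is < 1 and informative.)

P[X ≥ 7] ≤ 6/7 ≈ 0.85714.


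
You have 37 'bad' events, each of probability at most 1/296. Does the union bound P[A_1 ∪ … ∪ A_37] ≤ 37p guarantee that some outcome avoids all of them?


Union bound: P[∪_{i=1}^{37} A_i] ≤ Σ_i P[A_i] ≤ 37·p = 37·(1/296) = 1/8.
Numerically: 1/8 ≈ 0.1250000.
Is 1/8 < 1? YES.
Since P[∪ A_i] ≤ 1/8 < 1, the complement has P[∩ A_i^c] ≥ 1 − 1/8 = 7/8 > 0, so some outcome avoids every A_i.

37·p = 1/8 ≈ 0.1250000; existence CERTIFIED by the union bound.


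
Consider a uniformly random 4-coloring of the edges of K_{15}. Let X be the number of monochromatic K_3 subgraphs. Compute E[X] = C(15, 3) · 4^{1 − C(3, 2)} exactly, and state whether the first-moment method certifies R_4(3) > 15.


E[X] = C(15, 3) · 4^{1 − 3} = 455 · 4^{−2} = 455/16.
As a reduced fraction: E[X] = 455/16 ≈ 28.437500.
Is E[X] < 1? NO.
Since E[X] ≥ 1, the first-moment bound is inconclusive at n = 15; it does NOT by itself certify R_4(3) > 15.

E[X] = 455/16 ≈ 28.437500; E[X] ≥ 1; first-moment method inconclusive here.


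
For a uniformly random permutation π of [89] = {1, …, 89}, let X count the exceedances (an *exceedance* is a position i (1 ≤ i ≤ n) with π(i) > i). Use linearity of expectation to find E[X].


Write X = Σ_{i=1}^{89} X_i, where X_i = 1_{π(i) > i}.
For each fixed i, π(i) is uniform over {1, …, 89} (marginal of a uniform permutation), so P[π(i) > i] = (n − i)/n. Summing: Σ_{i=1}^{89} (n − i)/n = (0 + 1 + … + 88)/89 = 89(89 − 1)/(2·89) = (89 − 1)/2.
Hence E[X] = Σ_{i=1}^{89} (89 − i)/89 = 44 ≈ 44.00000.

E[X] = 44 = 44.00000.


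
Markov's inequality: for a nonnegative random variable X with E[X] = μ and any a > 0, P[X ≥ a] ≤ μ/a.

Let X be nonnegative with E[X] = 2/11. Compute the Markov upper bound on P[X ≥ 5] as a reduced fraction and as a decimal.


μ = E[X] = 2/11, a = 5.
Markov: P[X ≥ 5] ≤ μ/a = (2/11)/5 = 2/55.
Numerically: ≈ 0.0364.
(Since a = 5 > μ = 0.1818, the bound 2/55 is < 1 and informative.)

P[X ≥ 5] ≤ 2/55 ≈ 0.0364.


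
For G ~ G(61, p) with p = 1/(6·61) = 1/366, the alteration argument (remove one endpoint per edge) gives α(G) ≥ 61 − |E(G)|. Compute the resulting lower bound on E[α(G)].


E[|E(G)|] = C(61, 2)·p = 1830 · (1/366) = 5.
E[α(G)] ≥ n − E[|E(G)|] = 61 − 5 = 56.
Numerically: ≈ 56.00000.
(This is only a lower bound; the true E[α(G)] may be larger.)

E[α(G)] ≥ 56 ≈ 56.00000.


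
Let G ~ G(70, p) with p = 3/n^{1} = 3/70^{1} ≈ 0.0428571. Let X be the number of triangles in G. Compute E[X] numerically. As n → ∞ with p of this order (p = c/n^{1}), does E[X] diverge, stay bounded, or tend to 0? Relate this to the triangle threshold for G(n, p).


Number of potential triangles: C(70, 3) = 54740.
Each occurs with probability p³ ≈ (0.0428571)³ ≈ 7.87172012e-05.
By linearity: E[X] = C(70, 3)·p³ ≈ 54740 · 7.87172012e-05 ≈ 4.308980.
Here α = 1, so p = 3/n is exactly at the triangle threshold p ~ 1/n. Asymptotically E[X] → c³/6 = 3³/6 = 9/2 ≈ 4.500000, a bounded constant. In this regime the triangle count is asymptotically Poisson(c³/6).

E[X] ≈ 4.308980; in regime p = Θ(1/n^{1}) E[X] stays bounded (at the triangle threshold p ~ 1/n).


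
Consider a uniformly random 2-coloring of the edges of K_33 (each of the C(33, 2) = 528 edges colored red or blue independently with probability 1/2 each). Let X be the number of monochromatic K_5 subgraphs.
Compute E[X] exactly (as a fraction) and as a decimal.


Let X = Σ_S X_S over the C(33, 5) = 237336 subsets S of size 5, where X_S = 1 if the K_5 on S is monochromatic.
For a fixed S, the K_5 on S has C(5, 2) = 10 edges. P[all 10 edges red] = (1/2)^10, and likewise for blue, so P[monochromatic] = 2·(1/2)^10 = 2^{1 − 10} = 1/512.
Summing: E[X] = C(33, 5) · 2^{1 − 10} = 237336 · 1/512 = 29667/64.
Numerically: E[X] ≈ 463.547.

E[X] = C(33,5)·2^(1−C(5,2)) = 29667/64 ≈ 463.547.


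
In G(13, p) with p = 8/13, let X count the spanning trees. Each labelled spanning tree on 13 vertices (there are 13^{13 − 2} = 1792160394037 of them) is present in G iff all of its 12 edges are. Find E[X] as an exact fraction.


K_13 has 13^{13 − 2} = 1792160394037 labelled spanning trees.
For each such spanning tree H, let X_H = 1 if all 12 edges of H are present in G. Then P[X_H = 1] = p^{12} = (8/13)^{12} = 68719476736/23298085122481.
By linearity of expectation: E[X] = Σ_H E[X_H] = 1792160394037 · p^{12} = 1792160394037 · 68719476736/23298085122481 = 68719476736/13.
Numerically: E[X] ≈ 5.28611e+09.

E[X] = 1792160394037 · (8/13)^{12} = 68719476736/13 ≈ 5.28611e+09.


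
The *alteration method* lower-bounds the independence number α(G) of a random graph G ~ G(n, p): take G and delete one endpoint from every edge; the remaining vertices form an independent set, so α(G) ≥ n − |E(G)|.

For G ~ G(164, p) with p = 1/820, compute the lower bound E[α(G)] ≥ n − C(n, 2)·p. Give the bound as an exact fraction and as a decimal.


E[|E(G)|] = C(164, 2)·p = 13366 · (1/820) = 163/10.
E[α(G)] ≥ n − E[|E(G)|] = 164 − 163/10 = 1477/10.
Numerically: ≈ 147.7000.
(This is only a lower bound; the true E[α(G)] may be larger.)

E[α(G)] ≥ 1477/10 ≈ 147.7000.


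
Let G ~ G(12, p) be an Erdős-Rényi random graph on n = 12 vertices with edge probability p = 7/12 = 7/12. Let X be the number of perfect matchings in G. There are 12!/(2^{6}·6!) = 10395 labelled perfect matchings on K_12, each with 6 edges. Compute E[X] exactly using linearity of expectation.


K_12 has 12!/(2^{6}·6!) = 10395 labelled perfect matchings.
For each such perfect matching H, let X_H = 1 if all 6 edges of H are present in G. Then P[X_H = 1] = p^{6} = (7/12)^{6} = 117649/2985984.
By linearity of expectation: E[X] = Σ_H E[X_H] = 10395 · p^{6} = 10395 · 117649/2985984 = 45294865/110592.
Numerically: E[X] ≈ 409.6.

E[X] = 10395 · (7/12)^{6} = 45294865/110592 ≈ 409.6.


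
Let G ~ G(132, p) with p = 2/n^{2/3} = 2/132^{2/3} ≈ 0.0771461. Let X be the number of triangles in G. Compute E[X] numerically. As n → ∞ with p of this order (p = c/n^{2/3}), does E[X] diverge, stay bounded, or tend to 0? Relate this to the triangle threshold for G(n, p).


Number of potential triangles: C(132, 3) = 374660.
Each occurs with probability p³ ≈ (0.0771461)³ ≈ 4.59136823e-04.
By linearity: E[X] = C(132, 3)·p³ ≈ 374660 · 4.59136823e-04 ≈ 172.020202.
Since α = 2/3 < 1, p = c/n^{2/3} ≫ 1/n is above the triangle threshold p ~ 1/n. Asymptotically E[X] ~ (c³/6)·n^{3(1−α)} = (2³/6)·n^{1} → ∞; triangles are abundant w.h.p.

E[X] ≈ 172.020202; in regime p = Θ(1/n^{2/3}) E[X] diverges (above the triangle threshold p ~ 1/n).


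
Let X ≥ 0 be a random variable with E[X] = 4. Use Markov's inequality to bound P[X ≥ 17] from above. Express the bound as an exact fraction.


μ = E[X] = 4, a = 17.
Markov: P[X ≥ 17] ≤ μ/a = (4)/17 = 4/17.
Numerically: ≈ 0.23529.
(Since a = 17 > μ = 4.00000, the bound 4/17 is < 1 and informative.)

P[X ≥ 17] ≤ 4/17 ≈ 0.23529.


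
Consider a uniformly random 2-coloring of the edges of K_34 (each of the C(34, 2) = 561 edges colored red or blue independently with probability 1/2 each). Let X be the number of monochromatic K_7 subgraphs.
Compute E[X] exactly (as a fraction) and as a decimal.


Let X = Σ_S X_S over the C(34, 7) = 5379616 subsets S of size 7, where X_S = 1 if the K_7 on S is monochromatic.
For a fixed S, the K_7 on S has C(7, 2) = 21 edges. P[all 21 edges red] = (1/2)^21, and likewise for blue, so P[monochromatic] = 2·(1/2)^21 = 2^{1 − 21} = 1/1048576.
By linearity of expectation: E[X] = C(34, 7) · 2^{1 − 21} = 5379616 · 1/1048576 = 168113/32768.
Numerically: E[X] ≈ 5.130402.

E[X] = C(34,7)·2^(1−C(7,2)) = 168113/32768 ≈ 5.130402.


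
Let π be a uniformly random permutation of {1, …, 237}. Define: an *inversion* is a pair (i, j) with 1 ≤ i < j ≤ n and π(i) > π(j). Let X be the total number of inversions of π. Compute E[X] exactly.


Write X = Σ X_I over the C(237, 2) = 27966 pairs i < j, with X_I the indicator of one inversion.
There are 27966 indicators.
For each fixed pair i < j, the values π(i) and π(j) are two distinct elements of {1, …, 237} in uniformly random order; by symmetry P[π(i) > π(j)] = 1/2.
By linearity: E[X] = 27966 · (1/2) = C(237, 2) · (1/2) = 27966/2 = 13983 ≈ 13983.0000.

E[X] = 13983 = 13983.0000.


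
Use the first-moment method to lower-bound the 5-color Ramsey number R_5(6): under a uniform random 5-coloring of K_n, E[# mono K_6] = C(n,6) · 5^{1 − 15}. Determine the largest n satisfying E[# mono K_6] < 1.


We need C(n, 6) · 5^{1 − 15} < 1, i.e. C(n, 6) < 5^{15 − 1} = 6103515625.
Check values of n near the boundary:
  n = 125: C(125, 6) = 4690625500; 4690625500 < 6103515625? YES
  n = 126: C(126, 6) = 4925156775; 4925156775 < 6103515625? YES
  n = 127: C(127, 6) = 5169379425; 5169379425 < 6103515625? YES
  n = 128: C(128, 6) = 5423611200; 5423611200 < 6103515625? YES
  n = 129: C(129, 6) = 5688177600; 5688177600 < 6103515625? YES
  n = 130: C(130, 6) = 5963412000; 5963412000 < 6103515625? YES
  n = 131: C(131, 6) = 6249655776; 6249655776 < 6103515625? NO
The largest n with C(n, 6) < 6103515625 is n = 130 (where E[X] = 47707296/48828125 ≈ 0.9770454). Hence R_5(6) > 130, i.e. R_5(6) ≥ 131.

Largest n = 130; hence R_5(6) > 130.


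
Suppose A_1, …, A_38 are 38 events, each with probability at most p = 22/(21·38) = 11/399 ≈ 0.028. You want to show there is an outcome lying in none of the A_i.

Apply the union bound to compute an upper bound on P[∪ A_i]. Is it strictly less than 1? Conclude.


Union bound: P[∪_{i=1}^{38} A_i] ≤ Σ_i P[A_i] ≤ 38·p = 38·(11/399) = 22/21.
Numerically: 22/21 ≈ 1.048.
Is 22/21 < 1? NO.
Since the bound 22/21 is ≥ 1, the union bound is uninformative here; it does NOT by itself certify existence.

38·p = 22/21 ≈ 1.048; existence NOT certified by the union bound.


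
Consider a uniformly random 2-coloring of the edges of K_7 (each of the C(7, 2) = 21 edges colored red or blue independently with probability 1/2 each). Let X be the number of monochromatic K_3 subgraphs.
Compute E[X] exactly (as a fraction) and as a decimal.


Let X = Σ_S X_S over the C(7, 3) = 35 subsets S of size 3, where X_S = 1 if the K_3 on S is monochromatic.
For a fixed S, the K_3 on S has C(3, 2) = 3 edges. P[all 3 edges red] = (1/2)^3, and likewise for blue, so P[monochromatic] = 2·(1/2)^3 = 2^{1 − 3} = 1/4.
Summing: E[X] = C(7, 3) · 2^{1 − 3} = 35 · 1/4 = 35/4.
Numerically: E[X] ≈ 8.750.

E[X] = C(7,3)·2^(1−C(3,2)) = 35/4 ≈ 8.750.


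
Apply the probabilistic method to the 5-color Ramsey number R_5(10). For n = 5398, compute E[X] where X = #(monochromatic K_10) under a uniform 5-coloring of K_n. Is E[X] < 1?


E[X] = C(5398, 10) · 5^{1 − 45} = 5740413564134635387185954535766 · 5^{−44} = 5740413564134635387185954535766/5684341886080801486968994140625.
As a reduced fraction: E[X] = 5740413564134635387185954535766/5684341886080801486968994140625 ≈ 1.009864.
Is E[X] < 1? NO.
Since E[X] ≥ 1, the first-moment bound is inconclusive at n = 5398; it does NOT by itself certify R_5(10) > 5398.

E[X] = 5740413564134635387185954535766/5684341886080801486968994140625 ≈ 1.009864; E[X] ≥ 1; first-moment method inconclusive here.


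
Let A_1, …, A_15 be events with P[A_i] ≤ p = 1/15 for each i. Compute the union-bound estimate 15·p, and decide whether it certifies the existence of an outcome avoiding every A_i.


Union bound: P[∪_{i=1}^{15} A_i] ≤ Σ_i P[A_i] ≤ 15·p = 15·(1/15) = 1.
Numerically: 1 ≈ 1.0000000.
Is 1 < 1? NO.
Since the bound 1 is ≥ 1, the union bound is uninformative here; it does NOT by itself certify existence.

15·p = 1 ≈ 1.0000000; existence NOT certified by the union bound.


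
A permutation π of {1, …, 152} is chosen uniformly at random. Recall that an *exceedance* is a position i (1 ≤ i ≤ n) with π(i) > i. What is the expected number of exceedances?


Write X = Σ_{i=1}^{152} X_i, where X_i = 1_{π(i) > i}.
For each fixed i, π(i) is uniform over {1, …, 152} (marginal of a uniform permutation), so P[π(i) > i] = (n − i)/n. Summing: Σ_{i=1}^{152} (n − i)/n = (0 + 1 + … + 151)/152 = 152(152 − 1)/(2·152) = (152 − 1)/2.
Hence E[X] = Σ_{i=1}^{152} (152 − i)/152 = 151/2 ≈ 75.500.

E[X] = 151/2 = 75.500.


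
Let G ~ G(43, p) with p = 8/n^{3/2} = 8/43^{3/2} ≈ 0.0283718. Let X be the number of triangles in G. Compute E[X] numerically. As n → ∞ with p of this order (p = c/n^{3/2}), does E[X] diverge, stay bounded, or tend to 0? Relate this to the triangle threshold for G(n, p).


Number of potential triangles: C(43, 3) = 12341.
Each occurs with probability p³ ≈ (0.0283718)³ ≈ 2.28382021e-05.
By linearity: E[X] = C(43, 3)·p³ ≈ 12341 · 2.28382021e-05 ≈ 0.281846.
Since α = 3/2 > 1, p = c/n^{3/2} = o(1/n) is below the triangle threshold p ~ 1/n. Asymptotically E[X] ~ (c³/6)·n^{3(1−α)} = (8³/6)·n^{-1.5} → 0, so by Markov's inequality G has no triangles w.h.p.

E[X] ≈ 0.281846; in regime p = Θ(1/n^{3/2}) E[X] tends to 0 (below the triangle threshold p ~ 1/n).


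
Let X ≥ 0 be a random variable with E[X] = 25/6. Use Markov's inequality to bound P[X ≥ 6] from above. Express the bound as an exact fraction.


μ = E[X] = 25/6, a = 6.
Markov: P[X ≥ 6] ≤ μ/a = (25/6)/6 = 25/36.
Numerically: ≈ 0.6944.
(Since a = 6 > μ = 4.1667, the bound 25/36 is < 1 and informative.)

P[X ≥ 6] ≤ 25/36 ≈ 0.6944.


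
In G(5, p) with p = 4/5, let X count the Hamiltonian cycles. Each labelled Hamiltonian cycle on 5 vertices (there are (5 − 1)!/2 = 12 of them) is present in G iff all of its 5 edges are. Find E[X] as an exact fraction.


K_5 has (5 − 1)!/2 = 12 labelled Hamiltonian cycles.
For each such Hamiltonian cycle H, let X_H = 1 if all 5 edges of H are present in G. Then P[X_H = 1] = p^{5} = (4/5)^{5} = 1024/3125.
By linearity of expectation: E[X] = Σ_H E[X_H] = 12 · p^{5} = 12 · 1024/3125 = 12288/3125.
Numerically: E[X] ≈ 3.9322.

E[X] = 12 · (4/5)^{5} = 12288/3125 ≈ 3.9322.


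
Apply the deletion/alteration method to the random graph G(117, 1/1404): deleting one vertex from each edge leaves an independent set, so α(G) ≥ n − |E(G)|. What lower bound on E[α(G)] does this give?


E[|E(G)|] = C(117, 2)·p = 6786 · (1/1404) = 29/6.
E[α(G)] ≥ n − E[|E(G)|] = 117 − 29/6 = 673/6.
Numerically: ≈ 112.1667.
(This is only a lower bound; the true E[α(G)] may be larger.)

E[α(G)] ≥ 673/6 ≈ 112.1667.


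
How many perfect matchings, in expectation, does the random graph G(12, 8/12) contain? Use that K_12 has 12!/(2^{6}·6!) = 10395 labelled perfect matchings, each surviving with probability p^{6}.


K_12 has 12!/(2^{6}·6!) = 10395 labelled perfect matchings.
For each such perfect matching H, let X_H = 1 if all 6 edges of H are present in G. Then P[X_H = 1] = p^{6} = (2/3)^{6} = 64/729.
By linearity: E[X] = Σ_H E[X_H] = 10395 · p^{6} = 10395 · 64/729 = 24640/27.
Numerically: E[X] ≈ 912.6.

E[X] = 10395 · (2/3)^{6} = 24640/27 ≈ 912.6.


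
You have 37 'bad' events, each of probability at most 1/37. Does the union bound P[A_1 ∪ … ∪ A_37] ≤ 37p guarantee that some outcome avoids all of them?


Union bound: P[∪_{i=1}^{37} A_i] ≤ Σ_i P[A_i] ≤ 37·p = 37·(1/37) = 1.
Numerically: 1 ≈ 1.0000.
Is 1 < 1? NO.
Since the bound 1 is ≥ 1, the union bound is uninformative here; it does NOT by itself certify existence.

37·p = 1 ≈ 1.0000; existence NOT certified by the union bound.


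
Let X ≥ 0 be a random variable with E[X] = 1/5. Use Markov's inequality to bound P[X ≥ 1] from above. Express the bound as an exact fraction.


μ = E[X] = 1/5, a = 1.
Markov: P[X ≥ 1] ≤ μ/a = (1/5)/1 = 1/5.
Numerically: ≈ 0.20000.
(Since a = 1 > μ = 0.20000, the bound 1/5 is < 1 and informative.)

P[X ≥ 1] ≤ 1/5 ≈ 0.20000.


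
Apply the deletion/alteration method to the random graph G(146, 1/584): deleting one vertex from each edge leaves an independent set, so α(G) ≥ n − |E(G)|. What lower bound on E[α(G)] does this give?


E[|E(G)|] = C(146, 2)·p = 10585 · (1/584) = 145/8.
E[α(G)] ≥ n − E[|E(G)|] = 146 − 145/8 = 1023/8.
Numerically: ≈ 127.8750.
(This is only a lower bound; the true E[α(G)] may be larger.)

E[α(G)] ≥ 1023/8 ≈ 127.8750.


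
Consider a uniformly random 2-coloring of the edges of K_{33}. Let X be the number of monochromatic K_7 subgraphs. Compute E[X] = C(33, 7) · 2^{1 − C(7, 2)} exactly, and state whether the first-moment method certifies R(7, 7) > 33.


E[X] = C(33, 7) · 2^{1 − 21} = 4272048 · 2^{−20} = 4272048/1048576.
As a reduced fraction: E[X] = 267003/65536 ≈ 4.0741.
Is E[X] < 1? NO.
Since E[X] ≥ 1, the first-moment bound is inconclusive at n = 33; it does NOT by itself certify R(7, 7) > 33.

E[X] = 267003/65536 ≈ 4.0741; E[X] ≥ 1; first-moment method inconclusive here.


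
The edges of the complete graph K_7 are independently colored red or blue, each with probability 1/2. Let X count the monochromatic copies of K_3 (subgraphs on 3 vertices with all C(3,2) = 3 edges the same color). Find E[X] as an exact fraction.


Let X = Σ_S X_S over the C(7, 3) = 35 subsets S of size 3, where X_S = 1 if the K_3 on S is monochromatic.
For a fixed S, the K_3 on S has C(3, 2) = 3 edges. P[all 3 edges red] = (1/2)^3, and likewise for blue, so P[monochromatic] = 2·(1/2)^3 = 2^{1 − 3} = 1/4.
By linearity: E[X] = C(7, 3) · 2^{1 − 3} = 35 · 1/4 = 35/4.
Numerically: E[X] ≈ 8.7500.

E[X] = C(7,3)·2^(1−C(3,2)) = 35/4 ≈ 8.7500.


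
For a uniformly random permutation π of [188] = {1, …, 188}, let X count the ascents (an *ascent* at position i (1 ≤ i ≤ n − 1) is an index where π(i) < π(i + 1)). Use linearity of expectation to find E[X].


Write X = Σ X_I over i = 1, …, 187, with X_I the indicator of one ascent.
There are 187 indicators.
For each fixed i, the pair (π(i), π(i+1)) is a uniformly random ordered pair of distinct values from {1, …, 188}; by symmetry P[π(i) < π(i+1)] = 1/2.
By linearity: E[X] = 187 · (1/2) = (188 − 1) · (1/2) = 187/2 ≈ 93.50000.

E[X] = 187/2 = 93.50000.


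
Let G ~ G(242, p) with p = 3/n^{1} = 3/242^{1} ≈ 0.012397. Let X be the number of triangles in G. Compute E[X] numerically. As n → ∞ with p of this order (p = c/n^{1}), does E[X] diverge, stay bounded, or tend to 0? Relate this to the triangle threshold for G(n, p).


Number of potential triangles: C(242, 3) = 2332880.
Each occurs with probability p³ ≈ (0.012397)³ ≈ 1.9050995e-06.
By linearity: E[X] = C(242, 3)·p³ ≈ 2332880 · 1.9050995e-06 ≈ 4.44437.
Here α = 1, so p = 3/n is exactly at the triangle threshold p ~ 1/n. Asymptotically E[X] → c³/6 = 3³/6 = 9/2 ≈ 4.50000, a bounded constant. In this regime the triangle count is asymptotically Poisson(c³/6).

E[X] ≈ 4.44437; in regime p = Θ(1/n^{1}) E[X] stays bounded (at the triangle threshold p ~ 1/n).


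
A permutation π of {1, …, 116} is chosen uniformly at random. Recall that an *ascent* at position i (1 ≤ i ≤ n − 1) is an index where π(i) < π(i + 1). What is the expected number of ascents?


Write X = Σ X_I over i = 1, …, 115, with X_I the indicator of one ascent.
There are 115 indicators.
For each fixed i, the pair (π(i), π(i+1)) is a uniformly random ordered pair of distinct values from {1, …, 116}; by symmetry P[π(i) < π(i+1)] = 1/2.
By linearity: E[X] = 115 · (1/2) = (116 − 1) · (1/2) = 115/2 ≈ 57.500000.

E[X] = 115/2 = 57.500000.


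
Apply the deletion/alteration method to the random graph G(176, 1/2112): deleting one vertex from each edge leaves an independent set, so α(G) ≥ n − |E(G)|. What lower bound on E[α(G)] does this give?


E[|E(G)|] = C(176, 2)·p = 15400 · (1/2112) = 175/24.
E[α(G)] ≥ n − E[|E(G)|] = 176 − 175/24 = 4049/24.
Numerically: ≈ 168.708.
(This is only a lower bound; the true E[α(G)] may be larger.)

E[α(G)] ≥ 4049/24 ≈ 168.708.


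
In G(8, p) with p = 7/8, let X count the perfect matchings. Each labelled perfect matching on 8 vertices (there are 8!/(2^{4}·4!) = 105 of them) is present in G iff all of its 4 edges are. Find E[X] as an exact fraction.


K_8 has 8!/(2^{4}·4!) = 105 labelled perfect matchings.
For each such perfect matching H, let X_H = 1 if all 4 edges of H are present in G. Then P[X_H = 1] = p^{4} = (7/8)^{4} = 2401/4096.
Summing the indicators: E[X] = Σ_H E[X_H] = 105 · p^{4} = 105 · 2401/4096 = 252105/4096.
Numerically: E[X] ≈ 61.55.

E[X] = 105 · (7/8)^{4} = 252105/4096 ≈ 61.55.


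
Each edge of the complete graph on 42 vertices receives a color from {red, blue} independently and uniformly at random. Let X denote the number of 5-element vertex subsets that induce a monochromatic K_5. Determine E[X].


Let X = Σ_S X_S over the C(42, 5) = 850668 subsets S of size 5, where X_S = 1 if the K_5 on S is monochromatic.
For a fixed S, the K_5 on S has C(5, 2) = 10 edges. P[all 10 edges red] = (1/2)^10, and likewise for blue, so P[monochromatic] = 2·(1/2)^10 = 2^{1 − 10} = 1/512.
Summing: E[X] = C(42, 5) · 2^{1 − 10} = 850668 · 1/512 = 212667/128.
Numerically: E[X] ≈ 1661.460938.

E[X] = C(42,5)·2^(1−C(5,2)) = 212667/128 ≈ 1661.460938.


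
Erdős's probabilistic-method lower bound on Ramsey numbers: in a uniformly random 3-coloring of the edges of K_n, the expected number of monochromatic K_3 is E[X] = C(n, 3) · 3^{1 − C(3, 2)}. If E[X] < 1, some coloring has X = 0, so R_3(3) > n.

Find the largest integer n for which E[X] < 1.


We need C(n, 3) · 3^{1 − 3} < 1, i.e. C(n, 3) < 3^{3 − 1} = 9.
Check values of n near the boundary:
  n = 3: C(3, 3) = 1; 1 < 9? YES
  n = 4: C(4, 3) = 4; 4 < 9? YES
  n = 5: C(5, 3) = 10; 10 < 9? NO
The largest n with C(n, 3) < 9 is n = 4 (where E[X] = 4/9 ≈ 0.44444). Hence R_3(3) > 4, i.e. R_3(3) ≥ 5.

Largest n = 4; hence R_3(3) > 4.


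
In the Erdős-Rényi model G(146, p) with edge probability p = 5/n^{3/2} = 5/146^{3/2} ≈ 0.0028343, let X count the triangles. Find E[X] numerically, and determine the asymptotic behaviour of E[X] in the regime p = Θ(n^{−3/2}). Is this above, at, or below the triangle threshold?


Number of potential triangles: C(146, 3) = 508080.
Each occurs with probability p³ ≈ (0.0028343)³ ≈ 2.2767857e-08.
By linearity: E[X] = C(146, 3)·p³ ≈ 508080 · 2.2767857e-08 ≈ 0.01157.
Since α = 3/2 > 1, p = c/n^{3/2} = o(1/n) is below the triangle threshold p ~ 1/n. Asymptotically E[X] ~ (c³/6)·n^{3(1−α)} = (5³/6)·n^{-1.5} → 0, so by Markov's inequality G has no triangles w.h.p.

E[X] ≈ 0.01157; in regime p = Θ(1/n^{3/2}) E[X] tends to 0 (below the triangle threshold p ~ 1/n).


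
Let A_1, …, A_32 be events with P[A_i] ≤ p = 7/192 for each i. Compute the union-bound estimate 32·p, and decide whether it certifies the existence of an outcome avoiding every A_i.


Union bound: P[∪_{i=1}^{32} A_i] ≤ Σ_i P[A_i] ≤ 32·p = 32·(7/192) = 7/6.
Numerically: 7/6 ≈ 1.1667.
Is 7/6 < 1? NO.
Since the bound 7/6 is ≥ 1, the union bound is uninformative here; it does NOT by itself certify existence.

32·p = 7/6 ≈ 1.1667; existence NOT certified by the union bound.


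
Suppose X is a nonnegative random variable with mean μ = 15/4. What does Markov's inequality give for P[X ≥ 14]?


μ = E[X] = 15/4, a = 14.
Markov: P[X ≥ 14] ≤ μ/a = (15/4)/14 = 15/56.
Numerically: ≈ 0.26786.
(Since a = 14 > μ = 3.75000, the bound 15/56 is < 1 and informative.)

P[X ≥ 14] ≤ 15/56 ≈ 0.26786.


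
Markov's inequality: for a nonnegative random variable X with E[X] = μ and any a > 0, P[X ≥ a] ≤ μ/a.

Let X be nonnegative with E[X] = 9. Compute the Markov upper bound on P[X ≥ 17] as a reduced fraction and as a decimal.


μ = E[X] = 9, a = 17.
Markov: P[X ≥ 17] ≤ μ/a = (9)/17 = 9/17.
Numerically: ≈ 0.529.
(Since a = 17 > μ = 9.000, the bound 9/17 is < 1 and informative.)

P[X ≥ 17] ≤ 9/17 ≈ 0.529.


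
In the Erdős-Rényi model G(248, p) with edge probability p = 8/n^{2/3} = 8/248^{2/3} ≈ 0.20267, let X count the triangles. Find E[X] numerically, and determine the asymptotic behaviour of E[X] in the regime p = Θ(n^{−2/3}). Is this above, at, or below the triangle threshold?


Number of potential triangles: C(248, 3) = 2511496.
Each occurs with probability p³ ≈ (0.20267)³ ≈ 8.32466181e-03.
By linearity: E[X] = C(248, 3)·p³ ≈ 2511496 · 8.32466181e-03 ≈ 20907.354839.
Since α = 2/3 < 1, p = c/n^{2/3} ≫ 1/n is above the triangle threshold p ~ 1/n. Asymptotically E[X] ~ (c³/6)·n^{3(1−α)} = (8³/6)·n^{1} → ∞; triangles are abundant w.h.p.

E[X] ≈ 20907.354839; in regime p = Θ(1/n^{2/3}) E[X] diverges (above the triangle threshold p ~ 1/n).


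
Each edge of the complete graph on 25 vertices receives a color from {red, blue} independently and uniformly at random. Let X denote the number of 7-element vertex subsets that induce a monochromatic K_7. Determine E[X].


Let X = Σ_S X_S over the C(25, 7) = 480700 subsets S of size 7, where X_S = 1 if the K_7 on S is monochromatic.
For a fixed S, the K_7 on S has C(7, 2) = 21 edges. P[all 21 edges red] = (1/2)^21, and likewise for blue, so P[monochromatic] = 2·(1/2)^21 = 2^{1 − 21} = 1/1048576.
Summing: E[X] = C(25, 7) · 2^{1 − 21} = 480700 · 1/1048576 = 120175/262144.
Numerically: E[X] ≈ 0.458.

E[X] = C(25,7)·2^(1−C(7,2)) = 120175/262144 ≈ 0.458.


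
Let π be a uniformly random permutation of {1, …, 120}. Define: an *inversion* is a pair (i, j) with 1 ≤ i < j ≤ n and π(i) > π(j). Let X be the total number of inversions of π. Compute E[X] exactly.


Write X = Σ X_I over the C(120, 2) = 7140 pairs i < j, with X_I the indicator of one inversion.
There are 7140 indicators.
For each fixed pair i < j, the values π(i) and π(j) are two distinct elements of {1, …, 120} in uniformly random order; by symmetry P[π(i) > π(j)] = 1/2.
By linearity: E[X] = 7140 · (1/2) = C(120, 2) · (1/2) = 7140/2 = 3570 ≈ 3570.000.

E[X] = 3570 = 3570.000.


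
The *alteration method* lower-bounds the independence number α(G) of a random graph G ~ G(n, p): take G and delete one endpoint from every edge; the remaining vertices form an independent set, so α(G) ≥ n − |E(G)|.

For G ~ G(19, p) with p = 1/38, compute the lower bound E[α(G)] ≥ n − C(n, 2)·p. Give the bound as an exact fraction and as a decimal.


E[|E(G)|] = C(19, 2)·p = 171 · (1/38) = 9/2.
E[α(G)] ≥ n − E[|E(G)|] = 19 − 9/2 = 29/2.
Numerically: ≈ 14.50000.
(This is only a lower bound; the true E[α(G)] may be larger.)

E[α(G)] ≥ 29/2 ≈ 14.50000.


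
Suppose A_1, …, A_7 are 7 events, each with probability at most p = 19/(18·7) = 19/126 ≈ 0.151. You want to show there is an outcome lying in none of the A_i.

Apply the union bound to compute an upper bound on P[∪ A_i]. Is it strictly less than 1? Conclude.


Union bound: P[∪_{i=1}^{7} A_i] ≤ Σ_i P[A_i] ≤ 7·p = 7·(19/126) = 19/18.
Numerically: 19/18 ≈ 1.056.
Is 19/18 < 1? NO.
Since the bound 19/18 is ≥ 1, the union bound is uninformative here; it does NOT by itself certify existence.

7·p = 19/18 ≈ 1.056; existence NOT certified by the union bound.


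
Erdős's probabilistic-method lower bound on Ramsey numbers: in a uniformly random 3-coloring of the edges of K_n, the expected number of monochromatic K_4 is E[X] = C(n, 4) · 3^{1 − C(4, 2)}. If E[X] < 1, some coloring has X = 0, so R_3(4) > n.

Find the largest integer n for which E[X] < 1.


We need C(n, 4) · 3^{1 − 6} < 1, i.e. C(n, 4) < 3^{6 − 1} = 243.
Check values of n near the boundary:
  n = 9: C(9, 4) = 126; 126 < 243? YES
  n = 10: C(10, 4) = 210; 210 < 243? YES
  n = 11: C(11, 4) = 330; 330 < 243? NO
  n = 12: C(12, 4) = 495; 495 < 243? NO
The largest n with C(n, 4) < 243 is n = 10 (where E[X] = 70/81 ≈ 0.86420). Hence R_3(4) > 10, i.e. R_3(4) ≥ 11.

Largest n = 10; hence R_3(4) > 10.


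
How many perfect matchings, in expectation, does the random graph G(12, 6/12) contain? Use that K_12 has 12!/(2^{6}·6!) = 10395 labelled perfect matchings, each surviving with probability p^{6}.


K_12 has 12!/(2^{6}·6!) = 10395 labelled perfect matchings.
For each such perfect matching H, let X_H = 1 if all 6 edges of H are present in G. Then P[X_H = 1] = p^{6} = (1/2)^{6} = 1/64.
Summing the indicators: E[X] = Σ_H E[X_H] = 10395 · p^{6} = 10395 · 1/64 = 10395/64.
Numerically: E[X] ≈ 162.42.

E[X] = 10395 · (1/2)^{6} = 10395/64 ≈ 162.42.


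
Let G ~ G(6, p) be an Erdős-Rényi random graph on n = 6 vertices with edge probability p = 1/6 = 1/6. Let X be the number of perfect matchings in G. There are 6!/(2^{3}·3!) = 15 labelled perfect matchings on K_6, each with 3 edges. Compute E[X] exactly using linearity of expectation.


K_6 has 6!/(2^{3}·3!) = 15 labelled perfect matchings.
For each such perfect matching H, let X_H = 1 if all 3 edges of H are present in G. Then P[X_H = 1] = p^{3} = (1/6)^{3} = 1/216.
By linearity: E[X] = Σ_H E[X_H] = 15 · p^{3} = 15 · 1/216 = 5/72.
Numerically: E[X] ≈ 0.0694444.

E[X] = 15 · (1/6)^{3} = 5/72 ≈ 0.0694444.


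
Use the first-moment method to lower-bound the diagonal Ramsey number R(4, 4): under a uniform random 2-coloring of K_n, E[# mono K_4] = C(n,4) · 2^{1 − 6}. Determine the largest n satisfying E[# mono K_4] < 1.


We need C(n, 4) · 2^{1 − 6} < 1, i.e. C(n, 4) < 2^{6 − 1} = 32.
Check values of n near the boundary:
  n = 4: C(4, 4) = 1; 1 < 32? YES
  n = 5: C(5, 4) = 5; 5 < 32? YES
  n = 6: C(6, 4) = 15; 15 < 32? YES
  n = 7: C(7, 4) = 35; 35 < 32? NO
  n = 8: C(8, 4) = 70; 70 < 32? NO
  n = 9: C(9, 4) = 126; 126 < 32? NO
The largest n with C(n, 4) < 32 is n = 6 (where E[X] = 15/32 ≈ 0.4687500). Hence R(4, 4) > 6, i.e. R(4, 4) ≥ 7.

Largest n = 6; hence R(4, 4) > 6.


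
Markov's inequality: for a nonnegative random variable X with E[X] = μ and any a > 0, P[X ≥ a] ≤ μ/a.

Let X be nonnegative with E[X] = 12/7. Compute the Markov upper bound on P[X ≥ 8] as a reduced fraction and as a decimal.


μ = E[X] = 12/7, a = 8.
Markov: P[X ≥ 8] ≤ μ/a = (12/7)/8 = 3/14.
Numerically: ≈ 0.214.
(Since a = 8 > μ = 1.714, the bound 3/14 is < 1 and informative.)

P[X ≥ 8] ≤ 3/14 ≈ 0.214.


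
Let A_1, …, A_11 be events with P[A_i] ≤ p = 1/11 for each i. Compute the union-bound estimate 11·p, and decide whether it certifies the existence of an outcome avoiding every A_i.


Union bound: P[∪_{i=1}^{11} A_i] ≤ Σ_i P[A_i] ≤ 11·p = 11·(1/11) = 1.
Numerically: 1 ≈ 1.00000.
Is 1 < 1? NO.
Since the bound 1 is ≥ 1, the union bound is uninformative here; it does NOT by itself certify existence.

11·p = 1 ≈ 1.00000; existence NOT certified by the union bound.


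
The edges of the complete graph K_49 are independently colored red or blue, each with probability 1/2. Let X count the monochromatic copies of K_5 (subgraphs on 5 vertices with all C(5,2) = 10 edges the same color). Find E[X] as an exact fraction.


Let X = Σ_S X_S over the C(49, 5) = 1906884 subsets S of size 5, where X_S = 1 if the K_5 on S is monochromatic.
For a fixed S, the K_5 on S has C(5, 2) = 10 edges. P[all 10 edges red] = (1/2)^10, and likewise for blue, so P[monochromatic] = 2·(1/2)^10 = 2^{1 − 10} = 1/512.
Summing: E[X] = C(49, 5) · 2^{1 − 10} = 1906884 · 1/512 = 476721/128.
Numerically: E[X] ≈ 3724.3828.

E[X] = C(49,5)·2^(1−C(5,2)) = 476721/128 ≈ 3724.3828.


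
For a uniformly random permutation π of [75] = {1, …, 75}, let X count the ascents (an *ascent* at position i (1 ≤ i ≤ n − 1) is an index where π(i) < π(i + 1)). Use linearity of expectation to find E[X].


Write X = Σ X_I over i = 1, …, 74, with X_I the indicator of one ascent.
There are 74 indicators.
For each fixed i, the pair (π(i), π(i+1)) is a uniformly random ordered pair of distinct values from {1, …, 75}; by symmetry P[π(i) < π(i+1)] = 1/2.
By linearity: E[X] = 74 · (1/2) = (75 − 1) · (1/2) = 37 ≈ 37.00000.

E[X] = 37 = 37.00000.


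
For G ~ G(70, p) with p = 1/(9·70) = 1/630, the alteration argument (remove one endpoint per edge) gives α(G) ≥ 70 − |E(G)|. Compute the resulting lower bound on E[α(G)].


E[|E(G)|] = C(70, 2)·p = 2415 · (1/630) = 23/6.
E[α(G)] ≥ n − E[|E(G)|] = 70 − 23/6 = 397/6.
Numerically: ≈ 66.1667.
(This is only a lower bound; the true E[α(G)] may be larger.)

E[α(G)] ≥ 397/6 ≈ 66.1667.


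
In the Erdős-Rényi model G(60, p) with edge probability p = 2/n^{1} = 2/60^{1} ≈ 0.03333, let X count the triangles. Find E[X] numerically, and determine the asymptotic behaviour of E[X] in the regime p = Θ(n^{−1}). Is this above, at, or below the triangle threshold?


Number of potential triangles: C(60, 3) = 34220.
Each occurs with probability p³ ≈ (0.03333)³ ≈ 3.703704e-05.
By linearity: E[X] = C(60, 3)·p³ ≈ 34220 · 3.703704e-05 ≈ 1.2674.
Here α = 1, so p = 2/n is exactly at the triangle threshold p ~ 1/n. Asymptotically E[X] → c³/6 = 2³/6 = 4/3 ≈ 1.3333, a bounded constant. In this regime the triangle count is asymptotically Poisson(c³/6).

E[X] ≈ 1.2674; in regime p = Θ(1/n^{1}) E[X] stays bounded (at the triangle threshold p ~ 1/n).


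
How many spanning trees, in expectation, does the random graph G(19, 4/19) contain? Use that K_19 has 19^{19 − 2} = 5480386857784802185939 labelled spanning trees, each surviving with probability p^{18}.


K_19 has 19^{19 − 2} = 5480386857784802185939 labelled spanning trees.
For each such spanning tree H, let X_H = 1 if all 18 edges of H are present in G. Then P[X_H = 1] = p^{18} = (4/19)^{18} = 68719476736/104127350297911241532841.
By linearity of expectation: E[X] = Σ_H E[X_H] = 5480386857784802185939 · p^{18} = 5480386857784802185939 · 68719476736/104127350297911241532841 = 68719476736/19.
Numerically: E[X] ≈ 3.6168e+09.

E[X] = 5480386857784802185939 · (4/19)^{18} = 68719476736/19 ≈ 3.6168e+09.


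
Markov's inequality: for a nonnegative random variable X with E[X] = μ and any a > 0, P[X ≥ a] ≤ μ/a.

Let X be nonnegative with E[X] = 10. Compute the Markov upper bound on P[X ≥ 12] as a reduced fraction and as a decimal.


μ = E[X] = 10, a = 12.
Markov: P[X ≥ 12] ≤ μ/a = (10)/12 = 5/6.
Numerically: ≈ 0.833.
(Since a = 12 > μ = 10.000, the bound 5/6 is < 1 and informative.)

P[X ≥ 12] ≤ 5/6 ≈ 0.833.


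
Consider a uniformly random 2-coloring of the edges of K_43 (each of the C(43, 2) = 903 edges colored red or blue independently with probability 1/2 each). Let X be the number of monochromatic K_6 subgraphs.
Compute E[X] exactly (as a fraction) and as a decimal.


Let X = Σ_S X_S over the C(43, 6) = 6096454 subsets S of size 6, where X_S = 1 if the K_6 on S is monochromatic.
For a fixed S, the K_6 on S has C(6, 2) = 15 edges. P[all 15 edges red] = (1/2)^15, and likewise for blue, so P[monochromatic] = 2·(1/2)^15 = 2^{1 − 15} = 1/16384.
By linearity: E[X] = C(43, 6) · 2^{1 − 15} = 6096454 · 1/16384 = 3048227/8192.
Numerically: E[X] ≈ 372.0980.

E[X] = C(43,6)·2^(1−C(6,2)) = 3048227/8192 ≈ 372.0980.


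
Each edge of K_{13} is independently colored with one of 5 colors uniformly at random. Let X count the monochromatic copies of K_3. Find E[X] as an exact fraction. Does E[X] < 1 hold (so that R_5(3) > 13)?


E[X] = C(13, 3) · 5^{1 − 3} = 286 · 5^{−2} = 286/25.
As a reduced fraction: E[X] = 286/25 ≈ 11.44000.
Is E[X] < 1? NO.
Since E[X] ≥ 1, the first-moment bound is inconclusive at n = 13; it does NOT by itself certify R_5(3) > 13.

E[X] = 286/25 ≈ 11.44000; E[X] ≥ 1; first-moment method inconclusive here.
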